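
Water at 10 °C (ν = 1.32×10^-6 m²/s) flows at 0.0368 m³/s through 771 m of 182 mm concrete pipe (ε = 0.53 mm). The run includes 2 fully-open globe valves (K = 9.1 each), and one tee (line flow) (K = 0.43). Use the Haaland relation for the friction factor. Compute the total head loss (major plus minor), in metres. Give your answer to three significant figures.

V = 4Q/(πD²) = 1.415 m/s; V²/2g = 0.1020 m
Re = 1.95×10^5, ε/D = 0.00291 → f = 0.02663 (Haaland)
Major: h_f = f(L/D)·V²/2g = 0.02663·4236·0.1020 = 11.50 m
Minor: ΣK = 18.6; h_m = ΣK·V²/2g = 1.900 m
Total H_L = 11.50 + 1.900 = 13.40 m

H_L ≈ 13.4 m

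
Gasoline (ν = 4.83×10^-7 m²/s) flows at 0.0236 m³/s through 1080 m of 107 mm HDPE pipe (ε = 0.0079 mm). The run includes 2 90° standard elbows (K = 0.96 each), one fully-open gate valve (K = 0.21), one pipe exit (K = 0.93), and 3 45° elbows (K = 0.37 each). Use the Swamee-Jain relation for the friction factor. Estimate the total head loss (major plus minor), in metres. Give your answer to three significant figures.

V = 4Q/(πD²) = 2.625 m/s; V²/2g = 0.3511 m
Re = 5.81×10^5, ε/D = 7.38×10^-5 → f = 0.01389 (Swamee-Jain)
Major: h_f = f(L/D)·V²/2g = 0.01389·10093·0.3511 = 49.22 m
Minor: ΣK = 4.17; h_m = ΣK·V²/2g = 1.464 m
Total H_L = 49.22 + 1.464 = 50.68 m

H_L ≈ 50.7 m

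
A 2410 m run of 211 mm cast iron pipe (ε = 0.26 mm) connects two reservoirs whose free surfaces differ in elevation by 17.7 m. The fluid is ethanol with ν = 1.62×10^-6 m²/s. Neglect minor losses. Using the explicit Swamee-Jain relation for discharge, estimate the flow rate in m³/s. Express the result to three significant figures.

Q ≈ 0.0409 m³/s

Swamee-Jain (Type II): Q = -0.965·√(gD⁵h_f/L)·ln[ε/(3.7D) + √(3.17ν²L/(gD³h_f))]
√(gD⁵h_f/L) = √(9.81·0.211⁵·17.7/2410) = 0.005489
ε/(3.7D) = 3.33×10^-4; √(3.17ν²L/(gD³h_f)) = 1.11×10^-4
Q = -0.965·0.005489·ln(4.439×10^-4) = 0.04089 m³/s
Check: V = 1.17 m/s, Re = 1.52×10^5, f = 0.02241, h_f = 17.8 m ≈ 17.7 m ✓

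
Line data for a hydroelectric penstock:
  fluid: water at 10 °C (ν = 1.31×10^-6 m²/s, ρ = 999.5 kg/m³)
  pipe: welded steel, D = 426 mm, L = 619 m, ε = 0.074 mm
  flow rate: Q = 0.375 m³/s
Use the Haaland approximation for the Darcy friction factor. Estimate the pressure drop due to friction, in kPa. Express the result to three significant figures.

Δp ≈ 72.5 kPa

V = 4Q/(πD²) = 4·0.375/(π·0.426²) = 2.631 m/s
Re = VD/ν = 2.631·0.426/1.31×10^-6 = 8.56×10^5 → turbulent
ε/D = 0.074/426 = 1.74×10^-4
Haaland: f = 0.01443
h_f = f(L/D)V²/(2g) = 0.01443·(619/0.426)·2.631²/(2·9.81) = 7.399 m
Δp = ρg·h_f = 999.5·9.81·7.399 = 72.55 kPa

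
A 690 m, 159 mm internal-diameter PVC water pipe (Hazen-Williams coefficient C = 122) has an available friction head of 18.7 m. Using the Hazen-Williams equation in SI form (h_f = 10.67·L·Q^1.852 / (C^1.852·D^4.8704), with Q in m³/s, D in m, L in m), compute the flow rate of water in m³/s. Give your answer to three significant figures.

Rearranging: Q = [h_f·C^1.852·D^4.8704 / (10.67·L)]^(1/1.852)
Q = [18.7·122^1.852·0.159^4.8704 / (10.67·690)]^0.540 = 0.03845 m³/s

Q ≈ 0.0385 m³/s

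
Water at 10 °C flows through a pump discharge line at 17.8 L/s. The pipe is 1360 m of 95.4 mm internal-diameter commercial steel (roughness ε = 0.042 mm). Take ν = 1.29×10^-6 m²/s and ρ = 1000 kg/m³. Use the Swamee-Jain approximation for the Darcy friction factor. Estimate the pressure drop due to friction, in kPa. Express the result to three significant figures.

Δp ≈ 829 kPa

V = 4Q/(πD²) = 4·0.0178/(π·0.0954²) = 2.490 m/s
Re = VD/ν = 2.490·0.0954/1.29×10^-6 = 1.84×10^5 → turbulent
ε/D = 0.042/95.4 = 4.40×10^-4
Swamee-Jain: f = 0.01876
h_f = f(L/D)V²/(2g) = 0.01876·(1360/0.0954)·2.490²/(2·9.81) = 84.54 m
Δp = ρg·h_f = 1000·9.81·84.54 = 829.3 kPa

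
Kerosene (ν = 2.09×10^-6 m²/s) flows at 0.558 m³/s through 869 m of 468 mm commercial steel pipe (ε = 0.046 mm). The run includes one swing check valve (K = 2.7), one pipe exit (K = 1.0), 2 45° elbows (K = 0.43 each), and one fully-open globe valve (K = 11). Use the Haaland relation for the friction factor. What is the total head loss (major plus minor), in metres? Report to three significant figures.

V = 4Q/(πD²) = 3.244 m/s; V²/2g = 0.5363 m
Re = 7.26×10^5, ε/D = 9.83×10^-5 → f = 0.01369 (Haaland)
Major: h_f = f(L/D)·V²/2g = 0.01369·1857·0.5363 = 13.63 m
Minor: ΣK = 15.6; h_m = ΣK·V²/2g = 8.345 m
Total H_L = 13.63 + 8.345 = 21.97 m

H_L ≈ 22.0 m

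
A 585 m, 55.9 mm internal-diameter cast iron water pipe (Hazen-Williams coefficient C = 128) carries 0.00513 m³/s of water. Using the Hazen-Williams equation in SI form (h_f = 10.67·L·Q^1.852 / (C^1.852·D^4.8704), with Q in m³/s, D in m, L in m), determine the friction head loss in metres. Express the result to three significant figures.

h_f = 10.67·585·0.00513^1.852 / (128^1.852·0.0559^4.8704) = 56.56 m

h_f ≈ 56.6 m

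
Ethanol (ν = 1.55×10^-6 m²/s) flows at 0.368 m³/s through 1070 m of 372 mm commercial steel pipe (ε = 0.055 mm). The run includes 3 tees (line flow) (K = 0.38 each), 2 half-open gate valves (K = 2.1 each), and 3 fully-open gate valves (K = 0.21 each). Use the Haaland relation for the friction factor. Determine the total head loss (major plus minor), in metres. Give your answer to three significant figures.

V = 4Q/(πD²) = 3.386 m/s; V²/2g = 0.5843 m
Re = 8.13×10^5, ε/D = 1.48×10^-4 → f = 0.01418 (Haaland)
Major: h_f = f(L/D)·V²/2g = 0.01418·2876·0.5843 = 23.83 m
Minor: ΣK = 5.97; h_m = ΣK·V²/2g = 3.488 m
Total H_L = 23.83 + 3.488 = 27.32 m

H_L ≈ 27.3 m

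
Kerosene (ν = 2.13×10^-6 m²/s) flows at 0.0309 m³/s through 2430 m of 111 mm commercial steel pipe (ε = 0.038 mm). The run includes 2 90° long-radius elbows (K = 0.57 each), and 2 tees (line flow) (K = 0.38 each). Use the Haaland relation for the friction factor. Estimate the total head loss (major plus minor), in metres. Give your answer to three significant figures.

H_L ≈ 207 m

V = 4Q/(πD²) = 3.193 m/s; V²/2g = 0.5197 m
Re = 1.66×10^5, ε/D = 3.42×10^-4 → f = 0.01813 (Haaland)
Major: h_f = f(L/D)·V²/2g = 0.01813·21892·0.5197 = 206.2 m
Minor: ΣK = 1.90; h_m = ΣK·V²/2g = 0.9874 m
Total H_L = 206.2 + 0.9874 = 207.2 m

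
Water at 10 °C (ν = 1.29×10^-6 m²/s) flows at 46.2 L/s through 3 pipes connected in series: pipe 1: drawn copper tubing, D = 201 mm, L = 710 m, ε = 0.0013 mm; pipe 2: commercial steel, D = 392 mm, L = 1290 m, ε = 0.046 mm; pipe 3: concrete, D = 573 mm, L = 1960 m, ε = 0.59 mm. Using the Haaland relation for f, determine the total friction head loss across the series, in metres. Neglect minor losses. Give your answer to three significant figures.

Pipe 1: V = 1.456 m/s, Re = 2.27×10^5, ε/D = 6.47×10^-6, f = 0.01517, h_1 = f(L/D)V²/2g = 5.788 m
Pipe 2: V = 0.3828 m/s, Re = 1.16×10^5, ε/D = 1.17×10^-4, f = 0.01785, h_2 = f(L/D)V²/2g = 0.4387 m
Pipe 3: V = 0.1792 m/s, Re = 7.96×10^4, ε/D = 0.00103, f = 0.02255, h_3 = f(L/D)V²/2g = 0.1262 m
Series → Q common, losses add: H = Σh = 6.353 m

H ≈ 6.35 m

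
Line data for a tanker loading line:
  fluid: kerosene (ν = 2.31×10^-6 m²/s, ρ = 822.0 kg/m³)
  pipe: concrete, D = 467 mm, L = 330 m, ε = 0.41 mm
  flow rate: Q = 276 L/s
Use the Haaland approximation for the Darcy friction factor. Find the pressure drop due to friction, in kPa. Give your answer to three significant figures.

Δp ≈ 15.0 kPa

V = 4Q/(πD²) = 4·0.276/(π·0.467²) = 1.611 m/s
Re = VD/ν = 1.611·0.467/2.31×10^-6 = 3.26×10^5 → turbulent
ε/D = 0.41/467 = 8.78×10^-4
Haaland: f = 0.01992
h_f = f(L/D)V²/(2g) = 0.01992·(330/0.467)·1.611²/(2·9.81) = 1.863 m
Δp = ρg·h_f = 822.0·9.81·1.863 = 15.02 kPa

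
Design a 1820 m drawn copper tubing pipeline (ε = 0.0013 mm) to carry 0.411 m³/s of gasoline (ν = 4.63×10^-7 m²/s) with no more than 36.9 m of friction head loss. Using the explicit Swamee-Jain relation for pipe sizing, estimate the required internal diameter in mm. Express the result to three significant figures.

Swamee-Jain (Type III): D = 0.66·[ε^1.25·(LQ²/(gh_f))^4.75 + ν·Q^9.4·(L/(gh_f))^5.2]^0.04
LQ²/(gh_f) = 0.8493; L/(gh_f) = 5.028
Term 1 = ε^1.25·(…)^4.75 = 2.02×10^-8; Term 2 = ν·Q^9.4·(…)^5.2 = 4.82×10^-7
D = 0.66·(2.02×10^-8 + 4.82×10^-7)^0.04 = 0.3695 m = 369 mm
Check: V = 3.83 m/s, Re = 3.06×10^6, f = 0.009876, h_f = 36.4 m ≈ 36.9 m ✓

D ≈ 369 mm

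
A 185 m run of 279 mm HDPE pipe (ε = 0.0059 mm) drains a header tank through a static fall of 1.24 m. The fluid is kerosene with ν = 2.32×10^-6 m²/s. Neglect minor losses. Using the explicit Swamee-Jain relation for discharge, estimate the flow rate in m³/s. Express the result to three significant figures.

Q ≈ 0.0923 m³/s

Swamee-Jain (Type II): Q = -0.965·√(gD⁵h_f/L)·ln[ε/(3.7D) + √(3.17ν²L/(gD³h_f))]
√(gD⁵h_f/L) = √(9.81·0.279⁵·1.24/185) = 0.01054
ε/(3.7D) = 5.72×10^-6; √(3.17ν²L/(gD³h_f)) = 1.09×10^-4
Q = -0.965·0.01054·ln(1.150×10^-4) = 0.09228 m³/s
Check: V = 1.51 m/s, Re = 1.82×10^5, f = 0.01601, h_f = 1.23 m ≈ 1.24 m ✓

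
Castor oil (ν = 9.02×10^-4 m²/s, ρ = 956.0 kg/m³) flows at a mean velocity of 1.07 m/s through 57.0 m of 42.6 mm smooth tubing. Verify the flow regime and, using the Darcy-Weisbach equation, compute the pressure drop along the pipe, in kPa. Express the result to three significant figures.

Re = VD/ν = 1.07·0.04260/9.02×10^-4 = 50.5 → laminar (Re < 2300)
f = 64/Re = 1.266
h_f = f(L/D)V²/(2g) = 1.266·(57.0/0.04260)·1.07²/(2·9.81) = 98.88 m
Δp = ρg·h_f = 956.0·9.81·98.88 = 927.4 kPa

Δp ≈ 927 kPa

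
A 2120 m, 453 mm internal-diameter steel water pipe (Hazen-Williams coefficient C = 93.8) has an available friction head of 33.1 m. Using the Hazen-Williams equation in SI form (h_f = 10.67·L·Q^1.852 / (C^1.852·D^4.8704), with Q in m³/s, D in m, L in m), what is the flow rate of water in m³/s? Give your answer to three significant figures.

Q ≈ 0.345 m³/s

Rearranging: Q = [h_f·C^1.852·D^4.8704 / (10.67·L)]^(1/1.852)
Q = [33.1·93.8^1.852·0.453^4.8704 / (10.67·2120)]^0.540 = 0.3445 m³/s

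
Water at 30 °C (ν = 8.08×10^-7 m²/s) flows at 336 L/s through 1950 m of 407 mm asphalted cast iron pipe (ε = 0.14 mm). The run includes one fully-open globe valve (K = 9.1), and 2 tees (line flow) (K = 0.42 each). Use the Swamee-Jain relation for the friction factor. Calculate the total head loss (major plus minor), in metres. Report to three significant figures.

V = 4Q/(πD²) = 2.583 m/s; V²/2g = 0.3400 m
Re = 1.30×10^6, ε/D = 3.44×10^-4 → f = 0.01599 (Swamee-Jain)
Major: h_f = f(L/D)·V²/2g = 0.01599·4791·0.3400 = 26.04 m
Minor: ΣK = 9.94; h_m = ΣK·V²/2g = 3.379 m
Total H_L = 26.04 + 3.379 = 29.42 m

H_L ≈ 29.4 m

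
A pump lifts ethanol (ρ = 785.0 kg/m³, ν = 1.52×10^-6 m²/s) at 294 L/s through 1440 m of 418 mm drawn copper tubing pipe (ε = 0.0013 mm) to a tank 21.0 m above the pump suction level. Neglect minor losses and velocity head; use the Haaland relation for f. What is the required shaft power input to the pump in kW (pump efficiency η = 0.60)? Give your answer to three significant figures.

V = 4Q/(πD²) = 2.142 m/s; Re = 5.89×10^5; ε/D = 3.11×10^-6; f = 0.01273
h_f = f(L/D)V²/2g = 10.26 m
Total head H = z + h_f = 21.0 + 10.26 = 31.26 m
P_hyd = ρgQH = 785.0·9.81·0.294·31.26 = 70.77 kW
P_shaft = P_hyd/η = 70.77/0.60 = 117.9 kW

P_shaft ≈ 118 kW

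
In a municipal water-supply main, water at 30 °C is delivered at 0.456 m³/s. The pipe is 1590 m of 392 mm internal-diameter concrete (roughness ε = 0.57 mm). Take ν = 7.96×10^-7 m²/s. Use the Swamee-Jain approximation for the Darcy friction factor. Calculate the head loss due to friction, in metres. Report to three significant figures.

V = 4Q/(πD²) = 4·0.456/(π·0.392²) = 3.778 m/s
Re = VD/ν = 3.778·0.392/7.96×10^-7 = 1.86×10^6 → turbulent
ε/D = 0.57/392 = 0.00145
Swamee-Jain: f = 0.02174
h_f = f(L/D)V²/(2g) = 0.02174·(1590/0.392)·3.778²/(2·9.81) = 64.15 m

h_f ≈ 64.2 m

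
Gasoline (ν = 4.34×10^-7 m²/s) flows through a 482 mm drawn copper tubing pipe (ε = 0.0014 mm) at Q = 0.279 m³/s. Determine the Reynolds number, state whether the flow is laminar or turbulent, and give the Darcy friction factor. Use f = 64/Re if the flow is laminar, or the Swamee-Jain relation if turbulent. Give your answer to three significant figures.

Re ≈ 1.70×10^6; turbulent; f ≈ 0.0107

V = 4Q/(πD²) = 1.529 m/s
Re = VD/ν = 1.529·0.482/4.34×10^-7 = 1.70×10^6
Re > 4000 → turbulent; ε/D = 2.90×10^-6
Swamee-Jain: f = 0.01074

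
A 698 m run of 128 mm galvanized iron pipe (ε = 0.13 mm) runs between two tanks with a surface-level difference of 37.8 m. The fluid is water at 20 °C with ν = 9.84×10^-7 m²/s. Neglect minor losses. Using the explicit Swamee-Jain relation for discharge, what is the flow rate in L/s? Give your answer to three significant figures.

Q ≈ 33.1 L/s

Swamee-Jain (Type II): Q = -0.965·√(gD⁵h_f/L)·ln[ε/(3.7D) + √(3.17ν²L/(gD³h_f))]
√(gD⁵h_f/L) = √(9.81·0.128⁵·37.8/698) = 0.004272
ε/(3.7D) = 2.74×10^-4; √(3.17ν²L/(gD³h_f)) = 5.25×10^-5
Q = -0.965·0.004272·ln(3.270×10^-4) = 0.03309 m³/s
Check: V = 2.57 m/s, Re = 3.34×10^5, f = 0.02071, h_f = 38.1 m ≈ 37.8 m ✓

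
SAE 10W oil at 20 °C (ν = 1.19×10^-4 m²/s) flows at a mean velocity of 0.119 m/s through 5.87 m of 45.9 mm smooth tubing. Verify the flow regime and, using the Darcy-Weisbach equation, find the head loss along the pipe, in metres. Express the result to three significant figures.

h_f ≈ 0.129 m

Re = VD/ν = 0.119·0.04590/1.19×10^-4 = 45.9 → laminar (Re < 2300)
f = 64/Re = 1.394
h_f = f(L/D)V²/(2g) = 1.394·(5.87/0.04590)·0.119²/(2·9.81) = 0.1287 m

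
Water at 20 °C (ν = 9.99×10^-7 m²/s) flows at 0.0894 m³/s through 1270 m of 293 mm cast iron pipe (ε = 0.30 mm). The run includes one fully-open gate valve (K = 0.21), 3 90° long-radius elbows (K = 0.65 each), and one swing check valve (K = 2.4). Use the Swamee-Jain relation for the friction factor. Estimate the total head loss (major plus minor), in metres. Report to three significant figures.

H_L ≈ 8.42 m

V = 4Q/(πD²) = 1.326 m/s; V²/2g = 0.08960 m
Re = 3.89×10^5, ε/D = 0.00102 → f = 0.02063 (Swamee-Jain)
Major: h_f = f(L/D)·V²/2g = 0.02063·4334·0.08960 = 8.012 m
Minor: ΣK = 4.56; h_m = ΣK·V²/2g = 0.4086 m
Total H_L = 8.012 + 0.4086 = 8.421 m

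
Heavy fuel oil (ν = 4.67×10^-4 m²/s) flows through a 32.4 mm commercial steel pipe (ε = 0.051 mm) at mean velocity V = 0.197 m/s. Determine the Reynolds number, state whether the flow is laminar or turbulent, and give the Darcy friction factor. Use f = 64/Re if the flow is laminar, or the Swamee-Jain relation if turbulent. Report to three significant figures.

Re ≈ 13.7; laminar; f = 64/Re ≈ 4.68

Re = VD/ν = 0.1970·0.0324/4.67×10^-4 = 13.7
Re < 2300 → laminar → f = 64/Re = 4.683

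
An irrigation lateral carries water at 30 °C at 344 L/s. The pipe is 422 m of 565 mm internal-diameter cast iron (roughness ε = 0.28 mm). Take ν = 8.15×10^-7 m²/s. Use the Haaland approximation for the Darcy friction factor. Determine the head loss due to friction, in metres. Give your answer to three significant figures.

h_f ≈ 1.23 m

V = 4Q/(πD²) = 4·0.344/(π·0.565²) = 1.372 m/s
Re = VD/ν = 1.372·0.565/8.15×10^-7 = 9.51×10^5 → turbulent
ε/D = 0.28/565 = 4.96×10^-4
Haaland: f = 0.01716
h_f = f(L/D)V²/(2g) = 0.01716·(422/0.565)·1.372²/(2·9.81) = 1.230 m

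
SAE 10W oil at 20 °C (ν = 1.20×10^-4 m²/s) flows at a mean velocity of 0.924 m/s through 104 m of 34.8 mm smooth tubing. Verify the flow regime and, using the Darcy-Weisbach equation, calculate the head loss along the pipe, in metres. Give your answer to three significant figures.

h_f ≈ 31.1 m

Re = VD/ν = 0.924·0.03480/1.20×10^-4 = 268 → laminar (Re < 2300)
f = 64/Re = 0.2388
h_f = f(L/D)V²/(2g) = 0.2388·(104/0.03480)·0.924²/(2·9.81) = 31.06 m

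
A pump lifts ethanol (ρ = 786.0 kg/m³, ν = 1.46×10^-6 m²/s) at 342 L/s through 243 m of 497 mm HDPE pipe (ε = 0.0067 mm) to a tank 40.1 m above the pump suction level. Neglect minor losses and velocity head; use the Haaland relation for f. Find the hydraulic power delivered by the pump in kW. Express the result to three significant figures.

V = 4Q/(πD²) = 1.763 m/s; Re = 6.00×10^5; ε/D = 1.35×10^-5; f = 0.01282
h_f = f(L/D)V²/2g = 0.9931 m
Total head H = z + h_f = 40.1 + 0.9931 = 41.09 m
P_hyd = ρgQH = 786.0·9.81·0.342·41.09 = 108.4 kW

P_hyd ≈ 108 kW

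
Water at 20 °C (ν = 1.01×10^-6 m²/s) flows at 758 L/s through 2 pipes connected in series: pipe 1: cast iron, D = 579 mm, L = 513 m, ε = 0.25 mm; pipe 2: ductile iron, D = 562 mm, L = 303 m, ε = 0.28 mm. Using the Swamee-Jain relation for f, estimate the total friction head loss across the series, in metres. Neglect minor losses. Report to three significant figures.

Pipe 1: V = 2.879 m/s, Re = 1.65×10^6, ε/D = 4.32×10^-4, f = 0.01659, h_1 = f(L/D)V²/2g = 6.209 m
Pipe 2: V = 3.056 m/s, Re = 1.70×10^6, ε/D = 4.98×10^-4, f = 0.01707, h_2 = f(L/D)V²/2g = 4.379 m
Series → Q common, losses add: H = Σh = 10.59 m

H ≈ 10.6 m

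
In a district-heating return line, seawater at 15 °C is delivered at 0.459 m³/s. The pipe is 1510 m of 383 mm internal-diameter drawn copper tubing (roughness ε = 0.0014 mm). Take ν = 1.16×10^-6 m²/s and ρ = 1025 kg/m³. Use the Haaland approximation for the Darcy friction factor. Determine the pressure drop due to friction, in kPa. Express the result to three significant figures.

Δp ≈ 357 kPa

V = 4Q/(πD²) = 4·0.459/(π·0.383²) = 3.984 m/s
Re = VD/ν = 3.984·0.383/1.16×10^-6 = 1.32×10^6 → turbulent
ε/D = 0.0014/383 = 3.66×10^-6
Haaland: f = 0.01114
h_f = f(L/D)V²/(2g) = 0.01114·(1510/0.383)·3.984²/(2·9.81) = 35.54 m
Δp = ρg·h_f = 1025·9.81·35.54 = 357.4 kPa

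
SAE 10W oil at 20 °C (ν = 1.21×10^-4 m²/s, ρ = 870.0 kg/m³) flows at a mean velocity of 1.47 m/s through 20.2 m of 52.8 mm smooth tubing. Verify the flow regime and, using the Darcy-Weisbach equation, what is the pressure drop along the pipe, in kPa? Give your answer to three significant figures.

Re = VD/ν = 1.47·0.05280/1.21×10^-4 = 641 → laminar (Re < 2300)
f = 64/Re = 0.09977
h_f = f(L/D)V²/(2g) = 0.09977·(20.2/0.05280)·1.47²/(2·9.81) = 4.204 m
Δp = ρg·h_f = 870.0·9.81·4.204 = 35.88 kPa

Δp ≈ 35.9 kPa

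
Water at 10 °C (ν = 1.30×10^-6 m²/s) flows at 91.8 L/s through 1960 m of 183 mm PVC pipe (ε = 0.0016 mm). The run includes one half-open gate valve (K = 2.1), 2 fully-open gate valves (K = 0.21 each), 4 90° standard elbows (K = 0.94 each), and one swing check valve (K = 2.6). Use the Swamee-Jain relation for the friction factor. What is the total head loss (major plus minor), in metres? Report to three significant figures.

H_L ≈ 93.8 m

V = 4Q/(πD²) = 3.490 m/s; V²/2g = 0.6209 m
Re = 4.91×10^5, ε/D = 8.74×10^-6 → f = 0.01327 (Swamee-Jain)
Major: h_f = f(L/D)·V²/2g = 0.01327·10710·0.6209 = 88.25 m
Minor: ΣK = 8.88; h_m = ΣK·V²/2g = 5.513 m
Total H_L = 88.25 + 5.513 = 93.76 m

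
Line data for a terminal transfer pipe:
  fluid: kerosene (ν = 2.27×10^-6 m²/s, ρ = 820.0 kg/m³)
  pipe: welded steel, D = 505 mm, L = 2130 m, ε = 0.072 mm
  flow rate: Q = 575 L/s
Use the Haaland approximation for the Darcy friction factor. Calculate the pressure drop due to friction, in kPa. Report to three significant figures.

V = 4Q/(πD²) = 4·0.575/(π·0.505²) = 2.871 m/s
Re = VD/ν = 2.871·0.505/2.27×10^-6 = 6.39×10^5 → turbulent
ε/D = 0.072/505 = 1.43×10^-4
Haaland: f = 0.01439
h_f = f(L/D)V²/(2g) = 0.01439·(2130/0.505)·2.871²/(2·9.81) = 25.50 m
Δp = ρg·h_f = 820.0·9.81·25.50 = 205.1 kPa

Δp ≈ 205 kPa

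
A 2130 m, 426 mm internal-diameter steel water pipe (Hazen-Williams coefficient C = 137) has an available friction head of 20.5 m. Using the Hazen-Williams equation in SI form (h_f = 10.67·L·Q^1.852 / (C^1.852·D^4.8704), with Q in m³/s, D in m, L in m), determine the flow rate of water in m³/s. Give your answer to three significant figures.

Q ≈ 0.330 m³/s

Rearranging: Q = [h_f·C^1.852·D^4.8704 / (10.67·L)]^(1/1.852)
Q = [20.5·137^1.852·0.426^4.8704 / (10.67·2130)]^0.540 = 0.3297 m³/s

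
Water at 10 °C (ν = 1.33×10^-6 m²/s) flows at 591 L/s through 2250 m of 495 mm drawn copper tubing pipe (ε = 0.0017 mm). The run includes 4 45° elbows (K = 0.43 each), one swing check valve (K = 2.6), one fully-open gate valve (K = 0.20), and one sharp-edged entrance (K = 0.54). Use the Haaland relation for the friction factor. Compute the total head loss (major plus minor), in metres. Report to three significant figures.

V = 4Q/(πD²) = 3.071 m/s; V²/2g = 0.4807 m
Re = 1.14×10^6, ε/D = 3.43×10^-6 → f = 0.01139 (Haaland)
Major: h_f = f(L/D)·V²/2g = 0.01139·4545·0.4807 = 24.89 m
Minor: ΣK = 5.06; h_m = ΣK·V²/2g = 2.432 m
Total H_L = 24.89 + 2.432 = 27.33 m

H_L ≈ 27.3 m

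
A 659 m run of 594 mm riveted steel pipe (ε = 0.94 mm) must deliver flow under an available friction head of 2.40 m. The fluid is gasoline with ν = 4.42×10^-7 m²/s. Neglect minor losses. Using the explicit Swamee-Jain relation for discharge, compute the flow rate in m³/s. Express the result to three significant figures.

Swamee-Jain (Type II): Q = -0.965·√(gD⁵h_f/L)·ln[ε/(3.7D) + √(3.17ν²L/(gD³h_f))]
√(gD⁵h_f/L) = √(9.81·0.594⁵·2.40/659) = 0.05140
ε/(3.7D) = 4.28×10^-4; √(3.17ν²L/(gD³h_f)) = 9.09×10^-6
Q = -0.965·0.05140·ln(4.368×10^-4) = 0.3837 m³/s
Check: V = 1.38 m/s, Re = 1.86×10^6, f = 0.02220, h_f = 2.41 m ≈ 2.40 m ✓

Q ≈ 0.384 m³/s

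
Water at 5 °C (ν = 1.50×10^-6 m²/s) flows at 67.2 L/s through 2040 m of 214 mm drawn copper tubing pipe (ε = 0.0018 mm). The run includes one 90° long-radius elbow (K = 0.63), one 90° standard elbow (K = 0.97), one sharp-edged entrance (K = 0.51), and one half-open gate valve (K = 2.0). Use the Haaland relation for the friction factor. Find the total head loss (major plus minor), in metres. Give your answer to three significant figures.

H_L ≈ 25.7 m

V = 4Q/(πD²) = 1.868 m/s; V²/2g = 0.1779 m
Re = 2.67×10^5, ε/D = 8.41×10^-6 → f = 0.01473 (Haaland)
Major: h_f = f(L/D)·V²/2g = 0.01473·9533·0.1779 = 24.98 m
Minor: ΣK = 4.11; h_m = ΣK·V²/2g = 0.7312 m
Total H_L = 24.98 + 0.7312 = 25.71 m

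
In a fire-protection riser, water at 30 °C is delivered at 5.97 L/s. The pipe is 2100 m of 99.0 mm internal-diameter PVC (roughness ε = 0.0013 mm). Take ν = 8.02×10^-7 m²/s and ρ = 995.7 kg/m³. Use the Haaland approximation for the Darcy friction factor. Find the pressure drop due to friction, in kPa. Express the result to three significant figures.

V = 4Q/(πD²) = 4·0.00597/(π·0.0990²) = 0.7756 m/s
Re = VD/ν = 0.7756·0.0990/8.02×10^-7 = 9.57×10^4 → turbulent
ε/D = 0.0013/99.0 = 1.31×10^-5
Haaland: f = 0.01803
h_f = f(L/D)V²/(2g) = 0.01803·(2100/0.0990)·0.7756²/(2·9.81) = 11.73 m
Δp = ρg·h_f = 995.7·9.81·11.73 = 114.6 kPa

Δp ≈ 115 kPa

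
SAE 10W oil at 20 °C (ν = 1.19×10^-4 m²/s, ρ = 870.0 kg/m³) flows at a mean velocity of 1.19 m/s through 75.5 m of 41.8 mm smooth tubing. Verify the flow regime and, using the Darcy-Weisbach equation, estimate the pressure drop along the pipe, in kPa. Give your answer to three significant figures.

Re = VD/ν = 1.19·0.04180/1.19×10^-4 = 418 → laminar (Re < 2300)
f = 64/Re = 0.1531
h_f = f(L/D)V²/(2g) = 0.1531·(75.5/0.04180)·1.19²/(2·9.81) = 19.96 m
Δp = ρg·h_f = 870.0·9.81·19.96 = 170.4 kPa

Δp ≈ 170 kPa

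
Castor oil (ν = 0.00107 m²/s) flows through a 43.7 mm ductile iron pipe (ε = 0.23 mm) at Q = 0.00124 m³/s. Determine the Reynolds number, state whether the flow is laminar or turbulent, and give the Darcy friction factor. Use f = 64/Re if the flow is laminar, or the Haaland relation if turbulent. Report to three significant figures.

Re ≈ 33.8; laminar; f = 64/Re ≈ 1.90

V = 4Q/(πD²) = 0.8267 m/s
Re = VD/ν = 0.8267·0.0437/0.00107 = 33.8
Re < 2300 → laminar → f = 64/Re = 1.895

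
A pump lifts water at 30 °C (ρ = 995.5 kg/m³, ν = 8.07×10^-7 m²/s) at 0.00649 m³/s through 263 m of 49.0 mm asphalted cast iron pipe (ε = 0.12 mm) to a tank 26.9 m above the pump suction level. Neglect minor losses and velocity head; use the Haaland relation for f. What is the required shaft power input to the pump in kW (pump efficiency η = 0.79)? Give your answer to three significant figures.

P_shaft ≈ 8.77 kW

V = 4Q/(πD²) = 3.442 m/s; Re = 2.09×10^5; ε/D = 0.00245; f = 0.02544
h_f = f(L/D)V²/2g = 82.44 m
Total head H = z + h_f = 26.9 + 82.44 = 109.3 m
P_hyd = ρgQH = 995.5·9.81·0.00649·109.3 = 6.930 kW
P_shaft = P_hyd/η = 6.930/0.79 = 8.772 kW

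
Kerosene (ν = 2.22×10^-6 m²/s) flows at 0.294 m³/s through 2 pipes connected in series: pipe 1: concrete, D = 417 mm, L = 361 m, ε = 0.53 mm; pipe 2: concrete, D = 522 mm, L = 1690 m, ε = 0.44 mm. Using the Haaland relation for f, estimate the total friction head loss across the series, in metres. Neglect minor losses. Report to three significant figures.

Pipe 1: V = 2.153 m/s, Re = 4.04×10^5, ε/D = 0.00127, f = 0.02142, h_1 = f(L/D)V²/2g = 4.379 m
Pipe 2: V = 1.374 m/s, Re = 3.23×10^5, ε/D = 8.43×10^-4, f = 0.01977, h_2 = f(L/D)V²/2g = 6.157 m
Series → Q common, losses add: H = Σh = 10.54 m

H ≈ 10.5 m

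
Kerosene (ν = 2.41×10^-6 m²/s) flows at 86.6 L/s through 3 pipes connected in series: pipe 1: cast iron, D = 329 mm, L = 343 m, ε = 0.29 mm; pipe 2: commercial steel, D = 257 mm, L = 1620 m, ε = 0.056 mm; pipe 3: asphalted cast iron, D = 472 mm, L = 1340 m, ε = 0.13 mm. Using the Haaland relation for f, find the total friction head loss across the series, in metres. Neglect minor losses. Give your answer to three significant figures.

Pipe 1: V = 1.019 m/s, Re = 1.39×10^5, ε/D = 8.81×10^-4, f = 0.02094, h_1 = f(L/D)V²/2g = 1.155 m
Pipe 2: V = 1.669 m/s, Re = 1.78×10^5, ε/D = 2.18×10^-4, f = 0.01725, h_2 = f(L/D)V²/2g = 15.45 m
Pipe 3: V = 0.4949 m/s, Re = 9.69×10^4, ε/D = 2.75×10^-4, f = 0.01918, h_3 = f(L/D)V²/2g = 0.6798 m
Series → Q common, losses add: H = Σh = 17.28 m

H ≈ 17.3 m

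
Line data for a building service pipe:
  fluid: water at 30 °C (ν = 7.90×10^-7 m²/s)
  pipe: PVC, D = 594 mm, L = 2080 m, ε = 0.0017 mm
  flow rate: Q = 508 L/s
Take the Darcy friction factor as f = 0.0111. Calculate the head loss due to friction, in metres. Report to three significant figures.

V = 4Q/(πD²) = 4·0.508/(π·0.594²) = 1.833 m/s
h_f = f(L/D)V²/(2g) = 0.01110·(2080/0.594)·1.833²/(2·9.81) = 6.657 m

h_f ≈ 6.66 m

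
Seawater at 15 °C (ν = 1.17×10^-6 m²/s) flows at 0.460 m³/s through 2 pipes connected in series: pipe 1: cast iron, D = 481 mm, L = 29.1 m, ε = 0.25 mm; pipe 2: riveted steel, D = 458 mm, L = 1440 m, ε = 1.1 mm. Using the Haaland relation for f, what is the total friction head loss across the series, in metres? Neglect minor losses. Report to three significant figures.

H ≈ 31.3 m

Pipe 1: V = 2.531 m/s, Re = 1.04×10^6, ε/D = 5.20×10^-4, f = 0.01729, h_1 = f(L/D)V²/2g = 0.3417 m
Pipe 2: V = 2.792 m/s, Re = 1.09×10^6, ε/D = 0.00240, f = 0.02478, h_2 = f(L/D)V²/2g = 30.96 m
Series → Q common, losses add: H = Σh = 31.30 m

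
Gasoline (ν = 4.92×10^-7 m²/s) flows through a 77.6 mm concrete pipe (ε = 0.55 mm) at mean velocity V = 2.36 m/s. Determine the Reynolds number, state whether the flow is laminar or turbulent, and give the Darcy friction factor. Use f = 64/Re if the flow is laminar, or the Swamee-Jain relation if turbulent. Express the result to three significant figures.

Re ≈ 3.72×10^5; turbulent; f ≈ 0.0342

Re = VD/ν = 2.360·0.0776/4.92×10^-7 = 3.72×10^5
Re > 4000 → turbulent; ε/D = 0.00709
Swamee-Jain: f = 0.03416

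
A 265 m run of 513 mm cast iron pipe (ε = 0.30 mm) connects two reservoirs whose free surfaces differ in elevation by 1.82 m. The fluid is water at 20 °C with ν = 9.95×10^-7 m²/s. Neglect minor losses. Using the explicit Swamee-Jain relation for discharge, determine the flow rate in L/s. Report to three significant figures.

Swamee-Jain (Type II): Q = -0.965·√(gD⁵h_f/L)·ln[ε/(3.7D) + √(3.17ν²L/(gD³h_f))]
√(gD⁵h_f/L) = √(9.81·0.513⁵·1.82/265) = 0.04893
ε/(3.7D) = 1.58×10^-4; √(3.17ν²L/(gD³h_f)) = 1.86×10^-5
Q = -0.965·0.04893·ln(1.766×10^-4) = 0.4080 m³/s
Check: V = 1.97 m/s, Re = 1.02×10^6, f = 0.01784, h_f = 1.83 m ≈ 1.82 m ✓

Q ≈ 408 L/s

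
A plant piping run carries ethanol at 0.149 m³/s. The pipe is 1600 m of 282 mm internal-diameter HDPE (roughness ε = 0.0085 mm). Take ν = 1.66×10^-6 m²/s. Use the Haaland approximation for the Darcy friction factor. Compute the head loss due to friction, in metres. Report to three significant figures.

h_f ≈ 22.8 m

V = 4Q/(πD²) = 4·0.149/(π·0.282²) = 2.386 m/s
Re = VD/ν = 2.386·0.282/1.66×10^-6 = 4.05×10^5 → turbulent
ε/D = 0.0085/282 = 3.01×10^-5
Haaland: f = 0.01388
h_f = f(L/D)V²/(2g) = 0.01388·(1600/0.282)·2.386²/(2·9.81) = 22.85 m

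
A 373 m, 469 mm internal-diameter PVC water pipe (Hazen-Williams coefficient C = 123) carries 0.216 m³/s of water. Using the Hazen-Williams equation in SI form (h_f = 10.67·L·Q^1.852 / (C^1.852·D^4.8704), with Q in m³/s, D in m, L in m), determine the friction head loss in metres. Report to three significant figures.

h_f ≈ 1.25 m

h_f = 10.67·373·0.216^1.852 / (123^1.852·0.469^4.8704) = 1.254 m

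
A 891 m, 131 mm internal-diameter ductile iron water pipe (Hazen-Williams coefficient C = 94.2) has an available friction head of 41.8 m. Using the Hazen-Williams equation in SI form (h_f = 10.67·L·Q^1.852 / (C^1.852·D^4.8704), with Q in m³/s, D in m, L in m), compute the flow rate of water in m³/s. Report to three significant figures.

Q ≈ 0.0240 m³/s

Rearranging: Q = [h_f·C^1.852·D^4.8704 / (10.67·L)]^(1/1.852)
Q = [41.8·94.2^1.852·0.131^4.8704 / (10.67·891)]^0.540 = 0.02399 m³/s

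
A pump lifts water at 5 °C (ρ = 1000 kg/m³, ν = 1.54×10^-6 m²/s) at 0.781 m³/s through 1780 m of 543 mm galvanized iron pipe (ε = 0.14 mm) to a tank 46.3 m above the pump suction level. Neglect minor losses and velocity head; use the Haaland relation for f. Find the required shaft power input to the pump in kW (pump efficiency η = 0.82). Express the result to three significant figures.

V = 4Q/(πD²) = 3.373 m/s; Re = 1.19×10^6; ε/D = 2.58×10^-4; f = 0.01510
h_f = f(L/D)V²/2g = 28.69 m
Total head H = z + h_f = 46.3 + 28.69 = 74.99 m
P_hyd = ρgQH = 1000·9.81·0.781·74.99 = 574.6 kW
P_shaft = P_hyd/η = 574.6/0.82 = 700.7 kW

P_shaft ≈ 701 kW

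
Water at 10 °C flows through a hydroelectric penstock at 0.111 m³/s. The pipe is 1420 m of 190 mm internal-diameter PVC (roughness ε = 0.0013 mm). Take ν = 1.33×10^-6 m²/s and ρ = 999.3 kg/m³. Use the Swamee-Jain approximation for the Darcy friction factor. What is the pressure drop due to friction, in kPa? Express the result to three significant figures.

Δp ≈ 741 kPa

V = 4Q/(πD²) = 4·0.111/(π·0.190²) = 3.915 m/s
Re = VD/ν = 3.915·0.190/1.33×10^-6 = 5.59×10^5 → turbulent
ε/D = 0.0013/190 = 6.84×10^-6
Swamee-Jain: f = 0.01295
h_f = f(L/D)V²/(2g) = 0.01295·(1420/0.190)·3.915²/(2·9.81) = 75.61 m
Δp = ρg·h_f = 999.3·9.81·75.61 = 741.2 kPa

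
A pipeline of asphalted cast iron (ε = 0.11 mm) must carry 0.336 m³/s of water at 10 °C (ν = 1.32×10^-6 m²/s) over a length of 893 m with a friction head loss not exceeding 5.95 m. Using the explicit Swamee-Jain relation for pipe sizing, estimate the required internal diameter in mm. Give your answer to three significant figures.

Swamee-Jain (Type III): D = 0.66·[ε^1.25·(LQ²/(gh_f))^4.75 + ν·Q^9.4·(L/(gh_f))^5.2]^0.04
LQ²/(gh_f) = 1.727; L/(gh_f) = 15.30
Term 1 = ε^1.25·(…)^4.75 = 1.51×10^-4; Term 2 = ν·Q^9.4·(…)^5.2 = 6.74×10^-5
D = 0.66·(1.51×10^-4 + 6.74×10^-5)^0.04 = 0.4711 m = 471 mm
Check: V = 1.93 m/s, Re = 6.88×10^5, f = 0.01546, h_f = 5.55 m ≈ 5.95 m ✓

D ≈ 471 mm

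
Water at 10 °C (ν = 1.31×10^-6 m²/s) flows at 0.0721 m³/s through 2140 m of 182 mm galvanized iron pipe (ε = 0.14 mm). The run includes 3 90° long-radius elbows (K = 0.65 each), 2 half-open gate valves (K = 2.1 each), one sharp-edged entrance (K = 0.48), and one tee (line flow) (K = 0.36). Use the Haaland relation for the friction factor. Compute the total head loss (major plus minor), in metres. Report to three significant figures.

V = 4Q/(πD²) = 2.771 m/s; V²/2g = 0.3915 m
Re = 3.85×10^5, ε/D = 7.69×10^-4 → f = 0.01928 (Haaland)
Major: h_f = f(L/D)·V²/2g = 0.01928·11758·0.3915 = 88.74 m
Minor: ΣK = 6.99; h_m = ΣK·V²/2g = 2.736 m
Total H_L = 88.74 + 2.736 = 91.48 m

H_L ≈ 91.5 m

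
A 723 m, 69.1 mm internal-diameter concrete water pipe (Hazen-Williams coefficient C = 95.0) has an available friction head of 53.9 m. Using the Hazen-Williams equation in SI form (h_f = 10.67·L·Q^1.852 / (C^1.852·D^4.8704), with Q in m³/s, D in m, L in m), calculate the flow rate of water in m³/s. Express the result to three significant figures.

Rearranging: Q = [h_f·C^1.852·D^4.8704 / (10.67·L)]^(1/1.852)
Q = [53.9·95.0^1.852·0.0691^4.8704 / (10.67·723)]^0.540 = 0.005778 m³/s

Q ≈ 0.00578 m³/s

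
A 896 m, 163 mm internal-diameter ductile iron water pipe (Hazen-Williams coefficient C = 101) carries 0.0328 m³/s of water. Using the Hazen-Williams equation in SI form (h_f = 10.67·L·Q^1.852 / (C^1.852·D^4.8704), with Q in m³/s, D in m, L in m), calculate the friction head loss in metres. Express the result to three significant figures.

h_f ≈ 22.7 m

h_f = 10.67·896·0.0328^1.852 / (101^1.852·0.163^4.8704) = 22.74 m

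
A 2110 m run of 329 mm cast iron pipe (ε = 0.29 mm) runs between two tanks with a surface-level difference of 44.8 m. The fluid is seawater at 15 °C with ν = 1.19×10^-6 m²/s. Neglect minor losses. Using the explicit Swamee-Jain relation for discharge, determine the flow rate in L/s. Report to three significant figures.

Q ≈ 225 L/s

Swamee-Jain (Type II): Q = -0.965·√(gD⁵h_f/L)·ln[ε/(3.7D) + √(3.17ν²L/(gD³h_f))]
√(gD⁵h_f/L) = √(9.81·0.329⁵·44.8/2110) = 0.02833
ε/(3.7D) = 2.38×10^-4; √(3.17ν²L/(gD³h_f)) = 2.46×10^-5
Q = -0.965·0.02833·ln(2.628×10^-4) = 0.2254 m³/s
Check: V = 2.65 m/s, Re = 7.33×10^5, f = 0.01960, h_f = 45.1 m ≈ 44.8 m ✓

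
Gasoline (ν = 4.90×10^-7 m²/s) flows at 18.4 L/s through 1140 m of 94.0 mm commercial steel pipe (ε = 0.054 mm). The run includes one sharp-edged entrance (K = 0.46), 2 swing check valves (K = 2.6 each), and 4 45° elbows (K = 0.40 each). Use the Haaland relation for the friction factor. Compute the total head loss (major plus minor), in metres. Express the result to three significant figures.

V = 4Q/(πD²) = 2.651 m/s; V²/2g = 0.3583 m
Re = 5.09×10^5, ε/D = 5.74×10^-4 → f = 0.01802 (Haaland)
Major: h_f = f(L/D)·V²/2g = 0.01802·12128·0.3583 = 78.31 m
Minor: ΣK = 7.26; h_m = ΣK·V²/2g = 2.601 m
Total H_L = 78.31 + 2.601 = 80.92 m

H_L ≈ 80.9 m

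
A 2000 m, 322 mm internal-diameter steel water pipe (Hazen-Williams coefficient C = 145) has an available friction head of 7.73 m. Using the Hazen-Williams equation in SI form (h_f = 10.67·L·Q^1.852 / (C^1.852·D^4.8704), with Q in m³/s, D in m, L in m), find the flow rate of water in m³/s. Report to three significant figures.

Rearranging: Q = [h_f·C^1.852·D^4.8704 / (10.67·L)]^(1/1.852)
Q = [7.73·145^1.852·0.322^4.8704 / (10.67·2000)]^0.540 = 0.1021 m³/s

Q ≈ 0.102 m³/s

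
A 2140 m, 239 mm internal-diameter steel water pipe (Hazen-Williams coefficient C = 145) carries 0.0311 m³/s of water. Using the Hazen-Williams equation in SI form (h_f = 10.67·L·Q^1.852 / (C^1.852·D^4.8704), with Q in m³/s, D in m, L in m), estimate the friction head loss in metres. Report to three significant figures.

h_f ≈ 3.91 m

h_f = 10.67·2140·0.0311^1.852 / (145^1.852·0.239^4.8704) = 3.906 m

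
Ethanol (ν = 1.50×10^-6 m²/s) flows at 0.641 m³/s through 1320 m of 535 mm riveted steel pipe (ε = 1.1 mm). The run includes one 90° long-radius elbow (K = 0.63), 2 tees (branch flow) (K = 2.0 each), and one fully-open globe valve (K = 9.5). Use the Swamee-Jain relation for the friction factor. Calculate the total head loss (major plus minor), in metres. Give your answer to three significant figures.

H_L ≈ 30.2 m

V = 4Q/(πD²) = 2.851 m/s; V²/2g = 0.4144 m
Re = 1.02×10^6, ε/D = 0.00206 → f = 0.02385 (Swamee-Jain)
Major: h_f = f(L/D)·V²/2g = 0.02385·2467·0.4144 = 24.38 m
Minor: ΣK = 14.1; h_m = ΣK·V²/2g = 5.856 m
Total H_L = 24.38 + 5.856 = 30.24 m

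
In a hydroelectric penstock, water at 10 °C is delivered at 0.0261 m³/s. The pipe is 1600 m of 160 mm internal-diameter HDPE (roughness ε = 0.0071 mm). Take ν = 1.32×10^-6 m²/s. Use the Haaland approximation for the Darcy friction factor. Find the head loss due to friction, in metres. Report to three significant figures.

h_f ≈ 14.2 m

V = 4Q/(πD²) = 4·0.0261/(π·0.160²) = 1.298 m/s
Re = VD/ν = 1.298·0.160/1.32×10^-6 = 1.57×10^5 → turbulent
ε/D = 0.0071/160 = 4.44×10^-5
Haaland: f = 0.01650
h_f = f(L/D)V²/(2g) = 0.01650·(1600/0.160)·1.298²/(2·9.81) = 14.17 m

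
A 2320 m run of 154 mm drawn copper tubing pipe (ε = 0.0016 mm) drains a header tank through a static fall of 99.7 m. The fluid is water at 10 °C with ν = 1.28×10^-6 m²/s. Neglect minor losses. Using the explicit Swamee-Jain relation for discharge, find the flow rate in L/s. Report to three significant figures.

Q ≈ 56.6 L/s

Swamee-Jain (Type II): Q = -0.965·√(gD⁵h_f/L)·ln[ε/(3.7D) + √(3.17ν²L/(gD³h_f))]
√(gD⁵h_f/L) = √(9.81·0.154⁵·99.7/2320) = 0.006043
ε/(3.7D) = 2.81×10^-6; √(3.17ν²L/(gD³h_f)) = 5.81×10^-5
Q = -0.965·0.006043·ln(6.089×10^-5) = 0.05660 m³/s
Check: V = 3.04 m/s, Re = 3.66×10^5, f = 0.01399, h_f = 99.2 m ≈ 99.7 m ✓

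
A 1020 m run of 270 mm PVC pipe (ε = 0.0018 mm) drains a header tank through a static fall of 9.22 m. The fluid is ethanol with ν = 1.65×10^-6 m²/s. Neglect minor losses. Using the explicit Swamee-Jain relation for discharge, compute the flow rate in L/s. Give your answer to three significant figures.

Swamee-Jain (Type II): Q = -0.965·√(gD⁵h_f/L)·ln[ε/(3.7D) + √(3.17ν²L/(gD³h_f))]
√(gD⁵h_f/L) = √(9.81·0.270⁵·9.22/1020) = 0.01128
ε/(3.7D) = 1.80×10^-6; √(3.17ν²L/(gD³h_f)) = 7.03×10^-5
Q = -0.965·0.01128·ln(7.212×10^-5) = 0.1038 m³/s
Check: V = 1.81 m/s, Re = 2.97×10^5, f = 0.01448, h_f = 9.17 m ≈ 9.22 m ✓

Q ≈ 104 L/s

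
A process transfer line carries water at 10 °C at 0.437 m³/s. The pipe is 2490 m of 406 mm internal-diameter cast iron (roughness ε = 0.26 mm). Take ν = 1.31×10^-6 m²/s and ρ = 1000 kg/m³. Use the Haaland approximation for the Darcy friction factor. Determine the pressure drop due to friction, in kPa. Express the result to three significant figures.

Δp ≈ 631 kPa

V = 4Q/(πD²) = 4·0.437/(π·0.406²) = 3.376 m/s
Re = VD/ν = 3.376·0.406/1.31×10^-6 = 1.05×10^6 → turbulent
ε/D = 0.26/406 = 6.40×10^-4
Haaland: f = 0.01805
h_f = f(L/D)V²/(2g) = 0.01805·(2490/0.406)·3.376²/(2·9.81) = 64.30 m
Δp = ρg·h_f = 1000·9.81·64.30 = 630.8 kPa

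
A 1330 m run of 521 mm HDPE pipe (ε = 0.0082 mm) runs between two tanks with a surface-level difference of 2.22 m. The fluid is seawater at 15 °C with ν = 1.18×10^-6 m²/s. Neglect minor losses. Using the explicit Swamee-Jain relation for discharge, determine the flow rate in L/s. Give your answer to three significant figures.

Swamee-Jain (Type II): Q = -0.965·√(gD⁵h_f/L)·ln[ε/(3.7D) + √(3.17ν²L/(gD³h_f))]
√(gD⁵h_f/L) = √(9.81·0.521⁵·2.22/1330) = 0.02507
ε/(3.7D) = 4.25×10^-6; √(3.17ν²L/(gD³h_f)) = 4.37×10^-5
Q = -0.965·0.02507·ln(4.791×10^-5) = 0.2406 m³/s
Check: V = 1.13 m/s, Re = 4.98×10^5, f = 0.01335, h_f = 2.21 m ≈ 2.22 m ✓

Q ≈ 241 L/s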